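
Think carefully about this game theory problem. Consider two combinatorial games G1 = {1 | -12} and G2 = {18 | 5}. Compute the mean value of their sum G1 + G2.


G1 = {1 | -12}, G2 = {18 | 5}
Each is a switch {a | b} with numbers a > b; its mean value is (a + b)/2, and mean value is additive over game sums: m(G1 + G2) = m(G1) + m(G2).
Mean of G1 = (1 + (-12))/2 = -11/2 = -11/2
Mean of G2 = (18 + (5))/2 = 23/2 = 23/2
Mean of G1 + G2 = -11/2 + 23/2 = 6

6


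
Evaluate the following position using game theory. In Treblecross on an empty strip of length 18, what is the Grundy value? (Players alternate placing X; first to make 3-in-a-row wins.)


Treblecross: place X on empty cells; 3-in-a-row wins.
Playing within two cells of an existing X lets the opponent win at once, so sensible play treats the cells i-2..i+2 around each X as dead. The player left with no safe cell loses, so this is a normal-play take-away game on strips of safe cells.
Placing X at cell i (0-indexed) of a strip of k safe cells leaves independent strips of sizes max(0, i-2) and max(0, k-i-3). Hence G(k) = mex{ G(max(0,i-2)) XOR G(max(0,k-i-3)) : 0 <= i < k }, with G(0) = 0.
G(1): splits (0,0):0^0=0 -> mex({0}) = 1
G(2): splits (0,0):0^0=0 -> mex({0}) = 1
G(3): splits (0,0):0^0=0 -> mex({0}) = 1
G(4): splits (0,1):0^1=1 (0,0):0^0=0 -> mex({0, 1}) = 2
G(5): splits (0,2):0^1=1 (0,1):0^1=1 (0,0):0^0=0 -> mex({0, 1}) = 2
G(6) = mex({1}) = 0
G(7) = mex({0, 1, 2}) = 3
G(8) = mex({0, 1, 2}) = 3
G(9) = mex({0, 2}) = 1
G(10) = mex({0, 2, 3}) = 1
G(11) = mex({0, 3}) = 1
G(12) = mex({1, 3}) = 0
G(13) = mex({0, 1, 2, 3}) = 4
G(14) = mex({0, 1, 2}) = 3
G(15) = mex({0, 1, 2}) = 3
G(16) = mex({0, 1, 2, 4}) = 3
G(17) = mex({0, 1, 3, 4}) = 2
G(18) = mex({0, 1, 3, 4}) = 2
Therefore G(18) = 2.

2


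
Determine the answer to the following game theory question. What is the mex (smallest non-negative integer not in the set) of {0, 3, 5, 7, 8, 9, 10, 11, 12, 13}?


Set = {0, 3, 5, 7, 8, 9, 10, 11, 12, 13}
0 is in the set.
1 is NOT in the set. This is the mex.
mex = 1

1


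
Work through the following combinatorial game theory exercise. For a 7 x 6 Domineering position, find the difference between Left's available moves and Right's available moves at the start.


Board is 7 x 6 (rows x cols).
Left (vertical) placements: (rows-1) * cols = 6 * 6 = 36
Right (horizontal) placements: rows * (cols-1) = 7 * 5 = 35
Advantage = Left - Right = 36 - 35 = 1

1


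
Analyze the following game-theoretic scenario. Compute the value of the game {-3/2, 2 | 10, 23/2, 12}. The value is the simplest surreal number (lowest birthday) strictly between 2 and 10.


Left options: {-3/2, 2}, max = 2
Right options: {10, 23/2, 12}, min = 10
All options are numbers and max(Left) < min(Right), so by the simplicity theorem the value is the simplest (earliest-born) number strictly between 2 and 10.
Integers 3 through 9 all lie strictly between 2 and 10.
Among integers, the simplest (lowest birthday = smallest |n|; 0 is born on day 0, +-n on day n) is 3.
No non-integer in the interval can be simpler: if x is a non-integer in the interval, then floor(x) or ceil(x) also lies in the interval (the interval contains an integer), and both are proper prefixes of x's sign expansion, i.e. born earlier. So the game value is 3.
Game value = 3

3


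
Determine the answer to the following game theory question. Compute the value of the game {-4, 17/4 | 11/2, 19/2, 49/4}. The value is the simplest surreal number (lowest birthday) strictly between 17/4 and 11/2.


Left options: {-4, 17/4}, max = 17/4
Right options: {11/2, 19/2, 49/4}, min = 11/2
All options are numbers and max(Left) < min(Right), so by the simplicity theorem the value is the simplest (earliest-born) number strictly between 17/4 and 11/2.
The only integer strictly between 17/4 and 11/2 is 5.
No non-integer in the interval can be simpler: if x is a non-integer in the interval, then floor(x) or ceil(x) also lies in the interval (the interval contains an integer), and both are proper prefixes of x's sign expansion, i.e. born earlier. So the game value is 5.
Game value = 5

5


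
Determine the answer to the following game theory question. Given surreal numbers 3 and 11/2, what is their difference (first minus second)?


x = 3, y = 11/2
Converting to common denominator: 2
x = 6/2, y = 11/2
x - y = 3 - 11/2 = -5/2

-5/2


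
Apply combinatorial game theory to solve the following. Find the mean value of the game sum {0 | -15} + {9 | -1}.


G1 = {0 | -15}, G2 = {9 | -1}
Each is a switch {a | b} with numbers a > b; its mean value is (a + b)/2, and mean value is additive over game sums: m(G1 + G2) = m(G1) + m(G2).
Mean of G1 = (0 + (-15))/2 = -15/2 = -15/2
Mean of G2 = (9 + (-1))/2 = 8/2 = 4
Mean of G1 + G2 = -15/2 + 4 = -7/2

-7/2


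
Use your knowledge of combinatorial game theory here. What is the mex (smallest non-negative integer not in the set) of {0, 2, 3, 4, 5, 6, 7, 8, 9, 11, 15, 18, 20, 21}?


Set = {0, 2, 3, 4, 5, 6, 7, 8, 9, 11, 15, 18, 20, 21}
0 is in the set.
1 is NOT in the set. This is the mex.
mex = 1

1


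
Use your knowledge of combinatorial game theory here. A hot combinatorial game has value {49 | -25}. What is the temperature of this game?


The game is {49 | -25}, a switch {a | b} with numbers a > b.
Cooling {a | b} by t gives {a - t | b + t}, which stops being hot when a - t = b + t, i.e. at t = (a - b)/2. So the temperature of a switch is (a - b)/2.
Temperature = (Left option - Right option) / 2
= (49 - (-25)) / 2
= 74 / 2
= 37

37


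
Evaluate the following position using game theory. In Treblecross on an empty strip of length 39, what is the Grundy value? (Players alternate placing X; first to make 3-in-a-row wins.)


Treblecross: place X on empty cells; 3-in-a-row wins.
Playing within two cells of an existing X lets the opponent win at once, so sensible play treats the cells i-2..i+2 around each X as dead. The player left with no safe cell loses, so this is a normal-play take-away game on strips of safe cells.
Placing X at cell i (0-indexed) of a strip of k safe cells leaves independent strips of sizes max(0, i-2) and max(0, k-i-3). Hence G(k) = mex{ G(max(0,i-2)) XOR G(max(0,k-i-3)) : 0 <= i < k }, with G(0) = 0.
G(1): splits (0,0):0^0=0 -> mex({0}) = 1
G(2): splits (0,0):0^0=0 -> mex({0}) = 1
G(3): splits (0,0):0^0=0 -> mex({0}) = 1
G(4): splits (0,1):0^1=1 (0,0):0^0=0 -> mex({0, 1}) = 2
G(5): splits (0,2):0^1=1 (0,1):0^1=1 (0,0):0^0=0 -> mex({0, 1}) = 2
G(6) = mex({1}) = 0
G(7) = mex({0, 1, 2}) = 3
G(8) = mex({0, 1, 2}) = 3
G(9) = mex({0, 2}) = 1
G(10) = mex({0, 2, 3}) = 1
G(11) = mex({0, 3}) = 1
G(12) = mex({1, 3}) = 0
G(13) = mex({0, 1, 2, 3}) = 4
G(14) = mex({0, 1, 2}) = 3
G(15) = mex({0, 1, 2}) = 3
G(16) = mex({0, 1, 2, 4}) = 3
G(17) = mex({0, 1, 3, 4}) = 2
G(18) = mex({0, 1, 3, 4}) = 2
G(19) = mex({0, 1, 3, 5}) = 2
G(20) = mex({0, 1, 2, 3, 5}) = 4
G(21) = mex({0, 1, 2, 3, 5}) = 4
G(22) = mex({1, 2, 6}) = 0
G(23) = mex({0, 1, 2, 3, 4, 6}) = 5
G(24) = mex({0, 1, 2, 3, 4}) = 5
G(25) = mex({0, 1, 3, 4, 7}) = 2
G(26) = mex({0, 1, 3, 4, 5, 7}) = 2
G(27) = mex({0, 1, 3, 5}) = 2
G(28) = mex({0, 1, 2, 5}) = 3
G(29) = mex({0, 1, 2, 4, 5, 6}) = 3
G(30) = mex({1, 2, 4, 6}) = 0
G(31) = mex({0, 1, 2, 3, 4, 6}) = 5
G(32) = mex({1, 2, 3, 4, 7}) = 0
G(33) = mex({0, 3, 7}) = 1
G(34) = mex({0, 2, 3, 5, 7}) = 1
G(35) = mex({0, 2, 3, 5, 6}) = 1
G(36) = mex({0, 1, 2, 5, 6}) = 3
G(37) = mex({0, 1, 2, 4, 5, 6}) = 3
G(38) = mex({0, 1, 2, 4}) = 3
G(39) = mex({0, 1, 2, 3, 4, 7}) = 5
Therefore G(39) = 5.

5


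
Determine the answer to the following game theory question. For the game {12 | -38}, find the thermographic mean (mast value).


Game = {12 | -38}, a switch {a | b} with numbers a > b.
Its thermograph has left wall a - t and right wall b + t, which meet at t = (a - b)/2, where both equal (a + b)/2. So the mast (mean value) is at (a + b)/2.
Mean = (12 + (-38))/2 = -26/2 = -13

-13


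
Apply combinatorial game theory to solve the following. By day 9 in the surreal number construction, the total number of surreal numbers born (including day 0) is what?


Day 0: {|} = 0 is born. Count = 1.
Day n: the number of surreal numbers born by day n is 2^(n+1) - 1.
By day 0: 2^1 - 1 = 1
By day 1: 2^2 - 1 = 3
By day 2: 2^3 - 1 = 7
By day 3: 2^4 - 1 = 15
By day 4: 2^5 - 1 = 31
By day 5: 2^6 - 1 = 63
By day 6: 2^7 - 1 = 127
By day 7: 2^8 - 1 = 255
By day 8: 2^9 - 1 = 511
By day 9: 2^10 - 1 = 1023
By day 9: 1023 surreal numbers.

1023


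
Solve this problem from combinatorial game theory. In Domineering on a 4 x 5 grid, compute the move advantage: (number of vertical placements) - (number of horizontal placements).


Board is 4 x 5 (rows x cols).
Left (vertical) placements: (rows-1) * cols = 3 * 5 = 15
Right (horizontal) placements: rows * (cols-1) = 4 * 4 = 16
Advantage = Left - Right = 15 - 16 = -1

-1


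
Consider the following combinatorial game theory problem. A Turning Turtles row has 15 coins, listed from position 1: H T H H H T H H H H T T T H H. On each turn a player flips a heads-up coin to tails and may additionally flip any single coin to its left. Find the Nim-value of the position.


Coins: H T H H H T H H H H T T T H H
Key fact: a single head at position k behaves exactly like a Nim heap of size k (turning it to T and optionally flipping a coin at j < k corresponds to moving the heap from k to j, or to 0), and heads combine as a disjunctive sum (two heads at the same place would cancel, matching j XOR j = 0). So the Nim-value is the XOR of the 1-indexed positions of the heads.
Face-up positions (1-indexed): [1, 3, 4, 5, 7, 8, 9, 10, 14, 15]
XOR 0 with 1: 0 XOR 1 = 1
XOR 1 with 3: 1 XOR 3 = 2
XOR 2 with 4: 2 XOR 4 = 6
XOR 6 with 5: 6 XOR 5 = 3
XOR 3 with 7: 3 XOR 7 = 4
XOR 4 with 8: 4 XOR 8 = 12
XOR 12 with 9: 12 XOR 9 = 5
XOR 5 with 10: 5 XOR 10 = 15
XOR 15 with 14: 15 XOR 14 = 1
XOR 1 with 15: 1 XOR 15 = 14
Nim-value = 14

14


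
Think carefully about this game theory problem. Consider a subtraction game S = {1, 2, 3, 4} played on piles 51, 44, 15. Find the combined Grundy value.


Subtraction set: {1, 2, 3, 4}
For this subtraction set, G(n) = n mod 5 (period = max + 1 = 5).
Pile 1 (size 51): G(51) = 51 mod 5 = 1
Pile 2 (size 44): G(44) = 44 mod 5 = 4
Pile 3 (size 15): G(15) = 15 mod 5 = 0
Total Grundy value = XOR of all: 1 XOR 4 XOR 0 = 5

5


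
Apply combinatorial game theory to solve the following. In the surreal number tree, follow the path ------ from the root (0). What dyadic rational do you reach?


Sign expansion: ------
Rule: track bounds (lo, hi), initially (-inf, +inf). On '+', the current value becomes lo and we move to the simplest number in (value, hi): value + 1 if hi = +inf, otherwise the midpoint (value + hi)/2. On '-', the current value becomes hi and we move to value - 1 if lo = -inf, otherwise the midpoint (lo + value)/2.
Start at 0.
Step 1: sign = -, move left. Bounds: (-inf, 0). Value = -1
Step 2: sign = -, move left. Bounds: (-inf, -1). Value = -2
Step 3: sign = -, move left. Bounds: (-inf, -2). Value = -3
Step 4: sign = -, move left. Bounds: (-inf, -3). Value = -4
Step 5: sign = -, move left. Bounds: (-inf, -4). Value = -5
Step 6: sign = -, move left. Bounds: (-inf, -5). Value = -6
The surreal number with sign expansion ------ is -6.

-6


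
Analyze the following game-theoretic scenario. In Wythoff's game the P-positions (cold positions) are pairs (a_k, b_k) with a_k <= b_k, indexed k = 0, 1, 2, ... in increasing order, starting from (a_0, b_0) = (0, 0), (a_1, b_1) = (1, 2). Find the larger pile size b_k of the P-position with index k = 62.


By Wythoff's theorem, a_k = floor(k * phi) and b_k = floor(k * phi^2) = a_k + k, where phi = (1 + sqrt(5))/2 is the golden ratio.
phi = (1 + sqrt(5))/2 = 1.618034
phi^2 = phi + 1 = 2.618034
k = 62
k * phi^2 = 62 * 2.618034 = 162.318107
b_62 = floor(k * phi^2) = 162 (check: a_62 + k = 100 + 62 = 162)

162


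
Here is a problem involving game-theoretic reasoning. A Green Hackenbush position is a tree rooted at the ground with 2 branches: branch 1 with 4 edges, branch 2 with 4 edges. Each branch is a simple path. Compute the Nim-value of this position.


The tree has 2 branches from the ground vertex.
In Green Hackenbush, the Nim-value of a simple path of length k is k.
Branch 1: length 4, Nim-value = 4
Branch 2: length 4, Nim-value = 4
Total Nim-value = XOR of all branch values:
0 XOR 4 = 4
4 XOR 4 = 0
Nim-value of the tree = 0

0


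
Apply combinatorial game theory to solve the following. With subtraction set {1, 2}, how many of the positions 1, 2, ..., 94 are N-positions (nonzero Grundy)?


Subtraction set S = {1, 2}, so G(n) = n mod 3.
G(n) = 0 when n is a multiple of 3.
Multiples of 3 in [1, 94]: 31
N-positions (nonzero Grundy) = 94 - 31 = 63

63


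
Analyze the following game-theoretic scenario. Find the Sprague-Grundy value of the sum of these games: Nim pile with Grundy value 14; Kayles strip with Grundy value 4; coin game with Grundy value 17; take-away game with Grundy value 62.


By the Sprague-Grundy theorem, the Grundy value of a sum of games is the XOR of individual Grundy values.
Nim pile: Grundy value = 14. Running XOR: 0 XOR 14 = 14
Kayles strip: Grundy value = 4. Running XOR: 14 XOR 4 = 10
coin game: Grundy value = 17. Running XOR: 10 XOR 17 = 27
take-away game: Grundy value = 62. Running XOR: 27 XOR 62 = 37
The combined Grundy value is 37.

37


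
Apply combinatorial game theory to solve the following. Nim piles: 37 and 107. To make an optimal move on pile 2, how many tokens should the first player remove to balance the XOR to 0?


Piles: 37 and 107
Current XOR: 37 XOR 107 = 78 (non-zero, so this is an N-position).
To make the XOR zero, we need to find a move that balances the piles.
For pile 2 (size 107): target = 107 XOR 78 = 37
We reduce pile 2 from 107 to 37.
Tokens removed: 107 - 37 = 70
Verification: 37 XOR 37 = 0

70


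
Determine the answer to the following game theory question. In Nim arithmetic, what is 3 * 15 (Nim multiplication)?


Nim multiplication is bilinear over XOR: (u XOR v) * w = (u*w) XOR (v*w).
So we split each operand into its bit components and XOR the pairwise Nim products.
3 = 1 + 2 (as XOR of powers of 2).
15 = 1 + 2 + 4 + 8 (as XOR of powers of 2).
Using the standard Nim-product table on single bits:
  2*2 = 3,   2*4 = 8,   2*8 = 12,
  4*4 = 6,   4*8 = 11,  8*8 = 13,
and  1*x = x (identity), k*l = l*k (commutative).
Pairwise Nim products:
  1 * 1 = 1
  1 * 2 = 2
  1 * 4 = 4
  1 * 8 = 8
  2 * 1 = 2
  2 * 2 = 3
  2 * 4 = 8
  2 * 8 = 12
XOR them: 1 XOR 2 XOR 4 XOR 8 XOR 2 XOR 3 XOR 8 XOR 12 = 10.
Result: 3 * 15 = 10 (in Nim).

10


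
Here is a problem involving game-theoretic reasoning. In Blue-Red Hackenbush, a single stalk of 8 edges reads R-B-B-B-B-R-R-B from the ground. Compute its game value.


Edges (from ground): R-B-B-B-B-R-R-B
By Berlekamp's sign-expansion rule, a Blue-Red Hackenbush stalk has the value of the surreal number whose sign sequence is the edge sequence with B -> + and R -> -.
Sign sequence: -++++--+
Trace the sign expansion in the surreal number tree, starting from 0:
Edge 1: R (sign -) -> bounds (-inf, 0), value = -1
Edge 2: B (sign +) -> bounds (-1, 0), value = -1/2
Edge 3: B (sign +) -> bounds (-1/2, 0), value = -1/4
Edge 4: B (sign +) -> bounds (-1/4, 0), value = -1/8
Edge 5: B (sign +) -> bounds (-1/8, 0), value = -1/16
Edge 6: R (sign -) -> bounds (-1/8, -1/16), value = -3/32
Edge 7: R (sign -) -> bounds (-1/8, -3/32), value = -7/64
Edge 8: B (sign +) -> bounds (-7/64, -3/32), value = -13/128
Game value = -13/128

-13/128


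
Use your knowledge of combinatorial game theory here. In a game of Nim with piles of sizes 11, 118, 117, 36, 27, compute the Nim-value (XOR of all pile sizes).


We need the XOR (exclusive or) of all pile sizes.
After XOR-ing pile 1 (size 11): 0 XOR 11 = 11
After XOR-ing pile 2 (size 118): 11 XOR 118 = 125
After XOR-ing pile 3 (size 117): 125 XOR 117 = 8
After XOR-ing pile 4 (size 36): 8 XOR 36 = 44
After XOR-ing pile 5 (size 27): 44 XOR 27 = 55
The Nim-value of this position is 55.

55


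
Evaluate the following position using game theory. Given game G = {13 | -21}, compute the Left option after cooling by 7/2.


Original game: {13 | -21} (a switch {a | b} with a > b).
Cooling by t (for t below the temperature (a - b)/2 = 17) taxes each move by t: {a | b} cooled by t is {a - t | b + t}.
Cooling amount: t = 7/2
Cooled Left option: 13 - 7/2 = 19/2
Cooled Right option: -21 + 7/2 = -35/2
Cooled game: {19/2 | -35/2}
Left option = 19/2

19/2


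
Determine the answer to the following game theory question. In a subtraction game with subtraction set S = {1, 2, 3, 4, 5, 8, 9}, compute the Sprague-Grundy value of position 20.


The subtraction set is S = {1, 2, 3, 4, 5, 8, 9}.
G(k) = mex{ G(k - s) : s in S, s <= k }. We compute iteratively: G(0) = 0.
G(1) = mex({0}) = 1
G(2) = mex({0, 1}) = 2
G(3) = mex({0, 1, 2}) = 3
G(4) = mex({0, 1, 2, 3}) = 4
G(5) = mex({0, 1, 2, 3, 4}) = 5
G(6) = mex({1, 2, 3, 4, 5}) = 0
G(7) = mex({0, 2, 3, 4, 5}) = 1
G(8) = mex({0, 1, 3, 4, 5}) = 2
G(9) = mex({0, 1, 2, 4, 5}) = 3
G(10) = mex({0, 1, 2, 3, 5}) = 4
G(11) = mex({0, 1, 2, 3, 4}) = 5
G(12) = mex({1, 2, 3, 4, 5}) = 0
G(13) = mex({0, 2, 3, 4, 5}) = 1
G(14) = mex({0, 1, 3, 4, 5}) = 2
Observe that G(6)..G(14) = 0, 1, 2, 3, 4, 5, 0, 1, 2 repeats G(0)..G(8) = 0, 1, 2, 3, 4, 5, 0, 1, 2.
For k >= max(S) = 9, G(k) is determined by the previous 9 values G(k-9)..G(k-1); a window of 9 consecutive values has recurred shifted by 6, so by induction G(k + 6) = G(k) for all k >= 0: the sequence is periodic from the start with period 6.
One period: G(0..5) = 0, 1, 2, 3, 4, 5.
20 mod 6 = 2, so G(20) = G(2) = 2.

2


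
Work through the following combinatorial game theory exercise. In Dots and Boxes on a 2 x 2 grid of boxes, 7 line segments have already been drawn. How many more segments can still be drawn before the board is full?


Grid: 2 x 2 boxes, i.e. 3 rows and 3 columns of dots.
Horizontal edges: (rows + 1) * cols = 3 * 2 = 6
Vertical edges: rows * (cols + 1) = 2 * 3 = 6
Total edges: 6 + 6 = 12
Edges drawn: 7
Remaining: 12 - 7 = 5

5


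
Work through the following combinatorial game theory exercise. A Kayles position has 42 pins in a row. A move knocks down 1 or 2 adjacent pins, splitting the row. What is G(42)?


Kayles: a move removes 1 or 2 adjacent pins from a contiguous row.
Removing pins from a row of k leaves two independent rows (a, b) with a + b = k - 1 (one pin) or a + b = k - 2 (two pins); an end removal gives a = 0.
By Sprague-Grundy, G(k) = mex{ G(a) XOR G(b) } over all these splits. G(0) = 0.
G(1): splits (0,0):0^0=0 -> mex({0}) = 1
G(2): splits (0,1):0^1=1 (0,0):0^0=0 -> mex({0, 1}) = 2
G(3): splits (0,2):0^2=2 (1,1):1^1=0 (0,1):0^1=1 -> mex({0, 1, 2}) = 3
G(4): splits (0,3):0^3=3 (1,2):1^2=3 (0,2):0^2=2 (1,1):1^1=0 -> mex({0, 2, 3}) = 1
G(5): splits (0,4):0^1=1 (1,3):1^3=2 (2,2):2^2=0 (0,3):0^3=3 (1,2):1^2=3 -> mex({0, 1, 2, 3}) = 4
G(6) = mex({0, 1, 2, 4}) = 3
G(7) = mex({0, 1, 3, 4, 5}) = 2
G(8) = mex({0, 2, 3, 5, 6}) = 1
G(9) = mex({0, 1, 2, 3, 6, 7}) = 4
G(10) = mex({0, 1, 3, 4, 5, 7}) = 2
G(11) = mex({0, 1, 2, 3, 4, 5}) = 6
G(12) = mex({0, 1, 2, 3, 5, 6, 7}) = 4
G(13) = mex({0, 2, 3, 4, 6, 7}) = 1
G(14) = mex({0, 1, 4, 5, 6, 7}) = 2
G(15) = mex({0, 1, 2, 3, 4, 5, 6}) = 7
G(16) = mex({0, 2, 3, 5, 6, 7}) = 1
G(17) = mex({0, 1, 2, 3, 5, 6, 7}) = 4
G(18) = mex({0, 1, 2, 4, 5, 6}) = 3
G(19) = mex({0, 1, 3, 4, 5, 7}) = 2
G(20) = mex({0, 2, 3, 4, 5, 6, 7}) = 1
G(21) = mex({0, 1, 2, 3, 5, 6, 7}) = 4
G(22) = mex({0, 1, 2, 3, 4, 5, 7}) = 6
G(23) = mex({0, 1, 2, 3, 4, 5, 6}) = 7
G(24) = mex({0, 1, 2, 3, 5, 6, 7}) = 4
G(25) = mex({0, 2, 3, 4, 6, 7}) = 1
G(26) = mex({0, 1, 3, 4, 5, 6, 7}) = 2
G(27) = mex({0, 1, 2, 3, 4, 5, 6, 7}) = 8
G(28) = mex({0, 1, 2, 3, 4, 6, 7, 8}) = 5
G(29) = mex({0, 1, 2, 3, 5, 6, 7, 8, 9}) = 4
G(30) = mex({0, 1, 2, 3, 4, 5, 6, 9, 10}) = 7
G(31) = mex({0, 1, 3, 4, 5, 7, 10, 11}) = 2
G(32) = mex({0, 2, 3, 4, 5, 6, 7, 9, 11}) = 1
G(33) = mex({0, 1, 2, 3, 4, 5, 6, 7, 9, 12}) = 8
G(34) = mex({0, 1, 2, 3, 4, 5, 7, 8, 11, 12}) = 6
G(35) = mex({0, 1, 2, 3, 4, 5, 6, 8, 9, 10, 11}) = 7
G(36) = mex({0, 1, 2, 3, 5, 6, 7, 9, 10}) = 4
G(37) = mex({0, 2, 3, 4, 6, 7, 9, 10, 11, 12}) = 1
G(38) = mex({0, 1, 3, 4, 5, 6, 7, 9, 10, 11, 12}) = 2
G(39) = mex({0, 1, 2, 4, 5, 6, 7, 9, 10, 12, 14}) = 3
G(40) = mex({0, 2, 3, 4, 6, 7, 11, 12, 14}) = 1
G(41) = mex({0, 1, 2, 3, 5, 6, 7, 9, 10, 11, 12}) = 4
G(42) = mex({0, 1, 2, 3, 4, 5, 6, 9, 10}) = 7
Therefore G(42) = 7.

7


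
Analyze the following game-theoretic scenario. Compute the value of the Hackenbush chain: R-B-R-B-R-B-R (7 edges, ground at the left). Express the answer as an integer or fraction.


Edges (from ground): R-B-R-B-R-B-R
By Berlekamp's sign-expansion rule, a Blue-Red Hackenbush stalk has the value of the surreal number whose sign sequence is the edge sequence with B -> + and R -> -.
Sign sequence: -+-+-+-
Trace the sign expansion in the surreal number tree, starting from 0:
Edge 1: R (sign -) -> bounds (-inf, 0), value = -1
Edge 2: B (sign +) -> bounds (-1, 0), value = -1/2
Edge 3: R (sign -) -> bounds (-1, -1/2), value = -3/4
Edge 4: B (sign +) -> bounds (-3/4, -1/2), value = -5/8
Edge 5: R (sign -) -> bounds (-3/4, -5/8), value = -11/16
Edge 6: B (sign +) -> bounds (-11/16, -5/8), value = -21/32
Edge 7: R (sign -) -> bounds (-11/16, -21/32), value = -43/64
Game value = -43/64

-43/64


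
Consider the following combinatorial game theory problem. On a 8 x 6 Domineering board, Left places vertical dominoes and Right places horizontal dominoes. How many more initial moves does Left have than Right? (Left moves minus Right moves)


Board is 8 x 6 (rows x cols).
Left (vertical) placements: (rows-1) * cols = 7 * 6 = 42
Right (horizontal) placements: rows * (cols-1) = 8 * 5 = 40
Advantage = Left - Right = 42 - 40 = 2

2


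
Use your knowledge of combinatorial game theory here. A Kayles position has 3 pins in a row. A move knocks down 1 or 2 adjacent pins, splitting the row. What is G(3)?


Kayles: a move removes 1 or 2 adjacent pins from a contiguous row.
Removing pins from a row of k leaves two independent rows (a, b) with a + b = k - 1 (one pin) or a + b = k - 2 (two pins); an end removal gives a = 0.
By Sprague-Grundy, G(k) = mex{ G(a) XOR G(b) } over all these splits. G(0) = 0.
G(1): splits (0,0):0^0=0 -> mex({0}) = 1
G(2): splits (0,1):0^1=1 (0,0):0^0=0 -> mex({0, 1}) = 2
G(3): splits (0,2):0^2=2 (1,1):1^1=0 (0,1):0^1=1 -> mex({0, 1, 2}) = 3
Therefore G(3) = 3.

3


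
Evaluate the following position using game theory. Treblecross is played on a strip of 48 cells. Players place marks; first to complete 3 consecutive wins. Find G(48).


Treblecross: place X on empty cells; 3-in-a-row wins.
Playing within two cells of an existing X lets the opponent win at once, so sensible play treats the cells i-2..i+2 around each X as dead. The player left with no safe cell loses, so this is a normal-play take-away game on strips of safe cells.
Placing X at cell i (0-indexed) of a strip of k safe cells leaves independent strips of sizes max(0, i-2) and max(0, k-i-3). Hence G(k) = mex{ G(max(0,i-2)) XOR G(max(0,k-i-3)) : 0 <= i < k }, with G(0) = 0.
G(1): splits (0,0):0^0=0 -> mex({0}) = 1
G(2): splits (0,0):0^0=0 -> mex({0}) = 1
G(3): splits (0,0):0^0=0 -> mex({0}) = 1
G(4): splits (0,1):0^1=1 (0,0):0^0=0 -> mex({0, 1}) = 2
G(5): splits (0,2):0^1=1 (0,1):0^1=1 (0,0):0^0=0 -> mex({0, 1}) = 2
G(6) = mex({1}) = 0
G(7) = mex({0, 1, 2}) = 3
G(8) = mex({0, 1, 2}) = 3
G(9) = mex({0, 2}) = 1
G(10) = mex({0, 2, 3}) = 1
G(11) = mex({0, 3}) = 1
G(12) = mex({1, 3}) = 0
G(13) = mex({0, 1, 2, 3}) = 4
G(14) = mex({0, 1, 2}) = 3
G(15) = mex({0, 1, 2}) = 3
G(16) = mex({0, 1, 2, 4}) = 3
G(17) = mex({0, 1, 3, 4}) = 2
G(18) = mex({0, 1, 3, 4}) = 2
G(19) = mex({0, 1, 3, 5}) = 2
G(20) = mex({0, 1, 2, 3, 5}) = 4
G(21) = mex({0, 1, 2, 3, 5}) = 4
G(22) = mex({1, 2, 6}) = 0
G(23) = mex({0, 1, 2, 3, 4, 6}) = 5
G(24) = mex({0, 1, 2, 3, 4}) = 5
G(25) = mex({0, 1, 3, 4, 7}) = 2
G(26) = mex({0, 1, 3, 4, 5, 7}) = 2
G(27) = mex({0, 1, 3, 5}) = 2
G(28) = mex({0, 1, 2, 5}) = 3
G(29) = mex({0, 1, 2, 4, 5, 6}) = 3
G(30) = mex({1, 2, 4, 6}) = 0
G(31) = mex({0, 1, 2, 3, 4, 6}) = 5
G(32) = mex({1, 2, 3, 4, 7}) = 0
G(33) = mex({0, 3, 7}) = 1
G(34) = mex({0, 2, 3, 5, 7}) = 1
G(35) = mex({0, 2, 3, 5, 6}) = 1
G(36) = mex({0, 1, 2, 5, 6}) = 3
G(37) = mex({0, 1, 2, 4, 5, 6}) = 3
G(38) = mex({0, 1, 2, 4}) = 3
G(39) = mex({0, 1, 2, 3, 4, 7}) = 5
G(40) = mex({0, 1, 2, 3, 4, 5, 7}) = 6
G(41) = mex({0, 1, 2, 3, 5, 7}) = 4
G(42) = mex({0, 1, 2, 3, 5, 6, 7}) = 4
G(43) = mex({0, 2, 3, 5, 6}) = 1
G(44) = mex({1, 2, 3, 4, 5, 6}) = 0
G(45) = mex({0, 1, 2, 3, 4, 6, 7}) = 5
G(46) = mex({0, 1, 2, 3, 4, 7}) = 5
G(47) = mex({0, 1, 2, 3, 4, 5, 7}) = 6
G(48) = mex({0, 1, 2, 3, 4, 5, 7}) = 6
Therefore G(48) = 6.

6


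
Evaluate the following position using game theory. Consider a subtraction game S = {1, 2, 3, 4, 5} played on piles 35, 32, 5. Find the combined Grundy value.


Subtraction set: {1, 2, 3, 4, 5}
For this subtraction set, G(n) = n mod 6 (period = max + 1 = 6).
Pile 1 (size 35): G(35) = 35 mod 6 = 5
Pile 2 (size 32): G(32) = 32 mod 6 = 2
Pile 3 (size 5): G(5) = 5 mod 6 = 5
Total Grundy value = XOR of all: 5 XOR 2 XOR 5 = 2

2


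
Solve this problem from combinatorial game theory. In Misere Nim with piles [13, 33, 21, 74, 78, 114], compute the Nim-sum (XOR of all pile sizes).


We need the XOR (exclusive or) of all pile sizes.
After XOR-ing pile 1 (size 13): 0 XOR 13 = 13
After XOR-ing pile 2 (size 33): 13 XOR 33 = 44
After XOR-ing pile 3 (size 21): 44 XOR 21 = 57
After XOR-ing pile 4 (size 74): 57 XOR 74 = 115
After XOR-ing pile 5 (size 78): 115 XOR 78 = 61
After XOR-ing pile 6 (size 114): 61 XOR 114 = 79
The Nim-value of this position is 79.

79


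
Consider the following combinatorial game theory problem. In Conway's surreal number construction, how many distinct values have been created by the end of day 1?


Day 0: {|} = 0 is born. Count = 1.
Day n: the number of surreal numbers born by day n is 2^(n+1) - 1.
By day 0: 2^1 - 1 = 1
By day 1: 2^2 - 1 = 3
By day 1: 3 surreal numbers.

3


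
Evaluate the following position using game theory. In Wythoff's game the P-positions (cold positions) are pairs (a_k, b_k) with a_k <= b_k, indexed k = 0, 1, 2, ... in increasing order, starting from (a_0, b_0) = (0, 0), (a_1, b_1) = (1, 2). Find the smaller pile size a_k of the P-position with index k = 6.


By Wythoff's theorem, a_k = floor(k * phi) and b_k = floor(k * phi^2) = a_k + k, where phi = (1 + sqrt(5))/2 is the golden ratio.
phi = (1 + sqrt(5))/2 = 1.618034
k = 6
k * phi = 6 * 1.618034 = 9.708204
a_6 = floor(k * phi) = 9

9


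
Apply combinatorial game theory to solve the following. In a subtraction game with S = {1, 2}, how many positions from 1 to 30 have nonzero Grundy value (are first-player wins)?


Subtraction set S = {1, 2}, so G(n) = n mod 3.
G(n) = 0 when n is a multiple of 3.
Multiples of 3 in [1, 30]: 10
N-positions (nonzero Grundy) = 30 - 10 = 20

20


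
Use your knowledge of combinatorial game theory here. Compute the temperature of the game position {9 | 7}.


The game is {9 | 7}, a switch {a | b} with numbers a > b.
Cooling {a | b} by t gives {a - t | b + t}, which stops being hot when a - t = b + t, i.e. at t = (a - b)/2. So the temperature of a switch is (a - b)/2.
Temperature = (Left option - Right option) / 2
= (9 - (7)) / 2
= 2 / 2
= 1

1


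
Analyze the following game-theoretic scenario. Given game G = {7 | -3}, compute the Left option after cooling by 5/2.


Original game: {7 | -3} (a switch {a | b} with a > b).
Cooling by t (for t below the temperature (a - b)/2 = 5) taxes each move by t: {a | b} cooled by t is {a - t | b + t}.
Cooling amount: t = 5/2
Cooled Left option: 7 - 5/2 = 9/2
Cooled Right option: -3 + 5/2 = -1/2
Cooled game: {9/2 | -1/2}
Left option = 9/2

9/2


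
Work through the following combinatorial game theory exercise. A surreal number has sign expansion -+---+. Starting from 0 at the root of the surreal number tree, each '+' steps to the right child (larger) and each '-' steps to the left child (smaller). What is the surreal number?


Sign expansion: -+---+
Rule: track bounds (lo, hi), initially (-inf, +inf). On '+', the current value becomes lo and we move to the simplest number in (value, hi): value + 1 if hi = +inf, otherwise the midpoint (value + hi)/2. On '-', the current value becomes hi and we move to value - 1 if lo = -inf, otherwise the midpoint (lo + value)/2.
Start at 0.
Step 1: sign = -, move left. Bounds: (-inf, 0). Value = -1
Step 2: sign = +, move right. Bounds: (-1, 0). Value = -1/2
Step 3: sign = -, move left. Bounds: (-1, -1/2). Value = -3/4
Step 4: sign = -, move left. Bounds: (-1, -3/4). Value = -7/8
Step 5: sign = -, move left. Bounds: (-1, -7/8). Value = -15/16
Step 6: sign = +, move right. Bounds: (-15/16, -7/8). Value = -29/32
The surreal number with sign expansion -+---+ is -29/32.

-29/32


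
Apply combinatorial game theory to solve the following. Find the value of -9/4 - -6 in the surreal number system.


x = -9/4, y = -6
Converting to common denominator: 4
x = -9/4, y = -24/4
x - y = -9/4 - -6 = 15/4

15/4


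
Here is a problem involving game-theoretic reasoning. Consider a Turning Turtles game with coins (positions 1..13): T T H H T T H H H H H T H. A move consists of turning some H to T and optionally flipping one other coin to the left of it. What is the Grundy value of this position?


Coins: T T H H T T H H H H H T H
Key fact: a single head at position k behaves exactly like a Nim heap of size k (turning it to T and optionally flipping a coin at j < k corresponds to moving the heap from k to j, or to 0), and heads combine as a disjunctive sum (two heads at the same place would cancel, matching j XOR j = 0). So the Nim-value is the XOR of the 1-indexed positions of the heads.
Face-up positions (1-indexed): [3, 4, 7, 8, 9, 10, 11, 13]
XOR 0 with 3: 0 XOR 3 = 3
XOR 3 with 4: 3 XOR 4 = 7
XOR 7 with 7: 7 XOR 7 = 0
XOR 0 with 8: 0 XOR 8 = 8
XOR 8 with 9: 8 XOR 9 = 1
XOR 1 with 10: 1 XOR 10 = 11
XOR 11 with 11: 11 XOR 11 = 0
XOR 0 with 13: 0 XOR 13 = 13
Nim-value = 13

13


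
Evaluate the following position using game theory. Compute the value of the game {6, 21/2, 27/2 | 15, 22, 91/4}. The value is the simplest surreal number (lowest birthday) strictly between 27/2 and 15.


Left options: {6, 21/2, 27/2}, max = 27/2
Right options: {15, 22, 91/4}, min = 15
All options are numbers and max(Left) < min(Right), so by the simplicity theorem the value is the simplest (earliest-born) number strictly between 27/2 and 15.
The only integer strictly between 27/2 and 15 is 14.
No non-integer in the interval can be simpler: if x is a non-integer in the interval, then floor(x) or ceil(x) also lies in the interval (the interval contains an integer), and both are proper prefixes of x's sign expansion, i.e. born earlier. So the game value is 14.
Game value = 14

14


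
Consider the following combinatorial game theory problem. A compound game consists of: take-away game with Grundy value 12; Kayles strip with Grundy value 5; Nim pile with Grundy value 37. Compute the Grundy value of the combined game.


By the Sprague-Grundy theorem, the Grundy value of a sum of games is the XOR of individual Grundy values.
take-away game: Grundy value = 12. Running XOR: 0 XOR 12 = 12
Kayles strip: Grundy value = 5. Running XOR: 12 XOR 5 = 9
Nim pile: Grundy value = 37. Running XOR: 9 XOR 37 = 44
The combined Grundy value is 44.

44


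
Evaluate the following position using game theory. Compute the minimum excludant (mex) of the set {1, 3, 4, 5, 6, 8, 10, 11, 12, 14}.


Set = {1, 3, 4, 5, 6, 8, 10, 11, 12, 14}
0 is NOT in the set. This is the mex.
mex = 0

0


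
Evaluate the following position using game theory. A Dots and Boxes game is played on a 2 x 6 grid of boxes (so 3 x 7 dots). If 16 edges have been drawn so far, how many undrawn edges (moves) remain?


Grid: 2 x 6 boxes, i.e. 3 rows and 7 columns of dots.
Horizontal edges: (rows + 1) * cols = 3 * 6 = 18
Vertical edges: rows * (cols + 1) = 2 * 7 = 14
Total edges: 18 + 14 = 32
Edges drawn: 16
Remaining: 32 - 16 = 16

16


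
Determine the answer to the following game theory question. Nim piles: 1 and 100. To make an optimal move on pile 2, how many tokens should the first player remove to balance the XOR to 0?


Piles: 1 and 100
Current XOR: 1 XOR 100 = 101 (non-zero, so this is an N-position).
To make the XOR zero, we need to find a move that balances the piles.
For pile 2 (size 100): target = 100 XOR 101 = 1
We reduce pile 2 from 100 to 1.
Tokens removed: 100 - 1 = 99
Verification: 1 XOR 1 = 0

99


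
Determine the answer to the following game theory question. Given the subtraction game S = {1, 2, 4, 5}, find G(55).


The subtraction set is S = {1, 2, 4, 5}.
G(k) = mex{ G(k - s) : s in S, s <= k }. We compute iteratively: G(0) = 0.
G(1) = mex({0}) = 1
G(2) = mex({0, 1}) = 2
G(3) = mex({1, 2}) = 0
G(4) = mex({0, 2}) = 1
G(5) = mex({0, 1}) = 2
G(6) = mex({1, 2}) = 0
G(7) = mex({0, 2}) = 1
Observe that G(3)..G(7) = 0, 1, 2, 0, 1 repeats G(0)..G(4) = 0, 1, 2, 0, 1.
For k >= max(S) = 5, G(k) is determined by the previous 5 values G(k-5)..G(k-1); a window of 5 consecutive values has recurred shifted by 3, so by induction G(k + 3) = G(k) for all k >= 0: the sequence is periodic from the start with period 3.
One period: G(0..2) = 0, 1, 2.
55 mod 3 = 1, so G(55) = G(1) = 1.

1


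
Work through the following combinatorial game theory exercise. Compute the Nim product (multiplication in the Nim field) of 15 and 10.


Nim multiplication is bilinear over XOR: (u XOR v) * w = (u*w) XOR (v*w).
So we split each operand into its bit components and XOR the pairwise Nim products.
15 = 1 + 2 + 4 + 8 (as XOR of powers of 2).
10 = 2 + 8 (as XOR of powers of 2).
Using the standard Nim-product table on single bits:
  2*2 = 3,   2*4 = 8,   2*8 = 12,
  4*4 = 6,   4*8 = 11,  8*8 = 13,
and  1*x = x (identity), k*l = l*k (commutative).
Pairwise Nim products:
  1 * 2 = 2
  1 * 8 = 8
  2 * 2 = 3
  2 * 8 = 12
  4 * 2 = 8
  4 * 8 = 11
  8 * 2 = 12
  8 * 8 = 13
XOR them: 2 XOR 8 XOR 3 XOR 12 XOR 8 XOR 11 XOR 12 XOR 13 = 7.
Result: 15 * 10 = 7 (in Nim).

7


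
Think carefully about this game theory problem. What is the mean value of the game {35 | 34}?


Game = {35 | 34}, a switch {a | b} with numbers a > b.
Its thermograph has left wall a - t and right wall b + t, which meet at t = (a - b)/2, where both equal (a + b)/2. So the mast (mean value) is at (a + b)/2.
Mean = (35 + (34))/2 = 69/2 = 69/2

69/2


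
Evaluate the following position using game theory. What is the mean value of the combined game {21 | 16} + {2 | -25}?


G1 = {21 | 16}, G2 = {2 | -25}
Each is a switch {a | b} with numbers a > b; its mean value is (a + b)/2, and mean value is additive over game sums: m(G1 + G2) = m(G1) + m(G2).
Mean of G1 = (21 + (16))/2 = 37/2 = 37/2
Mean of G2 = (2 + (-25))/2 = -23/2 = -23/2
Mean of G1 + G2 = 37/2 + -23/2 = 7

7


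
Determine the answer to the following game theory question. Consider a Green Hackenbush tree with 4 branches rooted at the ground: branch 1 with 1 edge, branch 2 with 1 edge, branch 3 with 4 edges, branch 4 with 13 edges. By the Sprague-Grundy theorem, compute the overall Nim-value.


The tree has 4 branches from the ground vertex.
In Green Hackenbush, the Nim-value of a simple path of length k is k.
Branch 1: length 1, Nim-value = 1
Branch 2: length 1, Nim-value = 1
Branch 3: length 4, Nim-value = 4
Branch 4: length 13, Nim-value = 13
Total Nim-value = XOR of all branch values:
0 XOR 1 = 1
1 XOR 1 = 0
0 XOR 4 = 4
4 XOR 13 = 9
Nim-value of the tree = 9

9


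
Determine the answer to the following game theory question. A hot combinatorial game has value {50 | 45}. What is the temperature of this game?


The game is {50 | 45}, a switch {a | b} with numbers a > b.
Cooling {a | b} by t gives {a - t | b + t}, which stops being hot when a - t = b + t, i.e. at t = (a - b)/2. So the temperature of a switch is (a - b)/2.
Temperature = (Left option - Right option) / 2
= (50 - (45)) / 2
= 5 / 2
= 5/2

5/2


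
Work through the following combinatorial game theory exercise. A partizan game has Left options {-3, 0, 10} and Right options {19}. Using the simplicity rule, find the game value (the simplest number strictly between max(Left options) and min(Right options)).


Left options: {-3, 0, 10}, max = 10
Right options: {19}, min = 19
All options are numbers and max(Left) < min(Right), so by the simplicity theorem the value is the simplest (earliest-born) number strictly between 10 and 19.
Integers 11 through 18 all lie strictly between 10 and 19.
Among integers, the simplest (lowest birthday = smallest |n|; 0 is born on day 0, +-n on day n) is 11.
No non-integer in the interval can be simpler: if x is a non-integer in the interval, then floor(x) or ceil(x) also lies in the interval (the interval contains an integer), and both are proper prefixes of x's sign expansion, i.e. born earlier. So the game value is 11.
Game value = 11

11


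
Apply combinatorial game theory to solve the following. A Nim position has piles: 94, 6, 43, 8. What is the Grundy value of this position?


We need the XOR (exclusive or) of all pile sizes.
After XOR-ing pile 1 (size 94): 0 XOR 94 = 94
After XOR-ing pile 2 (size 6): 94 XOR 6 = 88
After XOR-ing pile 3 (size 43): 88 XOR 43 = 115
After XOR-ing pile 4 (size 8): 115 XOR 8 = 123
The Nim-value of this position is 123.

123


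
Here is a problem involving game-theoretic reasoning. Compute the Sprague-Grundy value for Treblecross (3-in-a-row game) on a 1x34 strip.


Treblecross: place X on empty cells; 3-in-a-row wins.
Playing within two cells of an existing X lets the opponent win at once, so sensible play treats the cells i-2..i+2 around each X as dead. The player left with no safe cell loses, so this is a normal-play take-away game on strips of safe cells.
Placing X at cell i (0-indexed) of a strip of k safe cells leaves independent strips of sizes max(0, i-2) and max(0, k-i-3). Hence G(k) = mex{ G(max(0,i-2)) XOR G(max(0,k-i-3)) : 0 <= i < k }, with G(0) = 0.
G(1): splits (0,0):0^0=0 -> mex({0}) = 1
G(2): splits (0,0):0^0=0 -> mex({0}) = 1
G(3): splits (0,0):0^0=0 -> mex({0}) = 1
G(4): splits (0,1):0^1=1 (0,0):0^0=0 -> mex({0, 1}) = 2
G(5): splits (0,2):0^1=1 (0,1):0^1=1 (0,0):0^0=0 -> mex({0, 1}) = 2
G(6) = mex({1}) = 0
G(7) = mex({0, 1, 2}) = 3
G(8) = mex({0, 1, 2}) = 3
G(9) = mex({0, 2}) = 1
G(10) = mex({0, 2, 3}) = 1
G(11) = mex({0, 3}) = 1
G(12) = mex({1, 3}) = 0
G(13) = mex({0, 1, 2, 3}) = 4
G(14) = mex({0, 1, 2}) = 3
G(15) = mex({0, 1, 2}) = 3
G(16) = mex({0, 1, 2, 4}) = 3
G(17) = mex({0, 1, 3, 4}) = 2
G(18) = mex({0, 1, 3, 4}) = 2
G(19) = mex({0, 1, 3, 5}) = 2
G(20) = mex({0, 1, 2, 3, 5}) = 4
G(21) = mex({0, 1, 2, 3, 5}) = 4
G(22) = mex({1, 2, 6}) = 0
G(23) = mex({0, 1, 2, 3, 4, 6}) = 5
G(24) = mex({0, 1, 2, 3, 4}) = 5
G(25) = mex({0, 1, 3, 4, 7}) = 2
G(26) = mex({0, 1, 3, 4, 5, 7}) = 2
G(27) = mex({0, 1, 3, 5}) = 2
G(28) = mex({0, 1, 2, 5}) = 3
G(29) = mex({0, 1, 2, 4, 5, 6}) = 3
G(30) = mex({1, 2, 4, 6}) = 0
G(31) = mex({0, 1, 2, 3, 4, 6}) = 5
G(32) = mex({1, 2, 3, 4, 7}) = 0
G(33) = mex({0, 3, 7}) = 1
G(34) = mex({0, 2, 3, 5, 7}) = 1
Therefore G(34) = 1.

1


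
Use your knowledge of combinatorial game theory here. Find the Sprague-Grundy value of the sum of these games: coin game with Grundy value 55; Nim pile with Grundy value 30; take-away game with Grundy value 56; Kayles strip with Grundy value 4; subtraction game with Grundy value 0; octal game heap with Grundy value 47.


By the Sprague-Grundy theorem, the Grundy value of a sum of games is the XOR of individual Grundy values.
coin game: Grundy value = 55. Running XOR: 0 XOR 55 = 55
Nim pile: Grundy value = 30. Running XOR: 55 XOR 30 = 41
take-away game: Grundy value = 56. Running XOR: 41 XOR 56 = 17
Kayles strip: Grundy value = 4. Running XOR: 17 XOR 4 = 21
subtraction game: Grundy value = 0. Running XOR: 21 XOR 0 = 21
octal game heap: Grundy value = 47. Running XOR: 21 XOR 47 = 58
The combined Grundy value is 58.

58


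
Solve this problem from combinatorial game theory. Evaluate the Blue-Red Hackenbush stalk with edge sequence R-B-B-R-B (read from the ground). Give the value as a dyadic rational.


Edges (from ground): R-B-B-R-B
By Berlekamp's sign-expansion rule, a Blue-Red Hackenbush stalk has the value of the surreal number whose sign sequence is the edge sequence with B -> + and R -> -.
Sign sequence: -++-+
Trace the sign expansion in the surreal number tree, starting from 0:
Edge 1: R (sign -) -> bounds (-inf, 0), value = -1
Edge 2: B (sign +) -> bounds (-1, 0), value = -1/2
Edge 3: B (sign +) -> bounds (-1/2, 0), value = -1/4
Edge 4: R (sign -) -> bounds (-1/2, -1/4), value = -3/8
Edge 5: B (sign +) -> bounds (-3/8, -1/4), value = -5/16
Game value = -5/16

-5/16
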